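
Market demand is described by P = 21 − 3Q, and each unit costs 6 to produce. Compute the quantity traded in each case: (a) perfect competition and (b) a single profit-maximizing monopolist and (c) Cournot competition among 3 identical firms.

Perfect competition: P = MC = 6, so 21 − 3Q = 6 and Q = 5.
Monopoly sets MR = MC: 21 − 6Q = 6 ⇒ Q = 2.5, P = 21 − 3·2.5 = 13.5.
With 3 symmetric Cournot firms, each firm's FOC gives 21 − 12q = 6, so q = 1.25, Q = 3·1.25 = 3.75, and P = 9.75.

Competition: Q = 5; Monopoly: Q = 2.5; Cournot: Q = 3.75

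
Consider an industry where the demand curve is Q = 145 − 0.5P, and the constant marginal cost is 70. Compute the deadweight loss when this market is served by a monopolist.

Inverting demand: P = 290 − 2Q.
Under competition P = MC = 70, so Q = (290 − 70)/2 = 110.
A monopolist chooses Q where MR = MC. MR = 290 − 4Q; setting this equal to 70 gives Q = 55 and P = 180.
DWL is the triangle between Q = 55 and Q = 110: ½·(110 − 55)·(180 − 70) = 3025.

DWL = 3025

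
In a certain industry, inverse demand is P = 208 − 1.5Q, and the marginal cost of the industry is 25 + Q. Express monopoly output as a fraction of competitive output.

Q_m/Q_c = 0.625

A monopolist chooses Q where MR = MC. MR = 208 − 3Q; setting this equal to 25 + Q gives Q = 45.75 and P = 139.375.
Competitive equilibrium sets price equal to marginal cost: 208 − 1.5Q = 25 + Q, so Q = 73.2 and P = 98.2.
Ratio Q_m/Q_c = 45.75/73.2 = 0.625.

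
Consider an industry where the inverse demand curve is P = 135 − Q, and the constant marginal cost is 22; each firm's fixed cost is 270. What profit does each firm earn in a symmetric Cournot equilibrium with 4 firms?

With 4 symmetric Cournot firms, each firm's FOC gives 135 − 5q = 22, so q = 22.6, Q = 4·22.6 = 90.4, and P = 44.6.
Each firm's profit = (44.6 − 22)·22.6 − 270 = 240.76.

π_i = 240.76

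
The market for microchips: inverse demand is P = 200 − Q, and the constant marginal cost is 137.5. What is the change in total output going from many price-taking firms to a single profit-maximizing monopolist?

Perfect competition: P = MC = 137.5, so 200 − Q = 137.5 and Q = 62.5.
Monopoly sets MR = MC: 200 − 2Q = 137.5 ⇒ Q = 31.25, P = 200 − 31.25 = 168.75.
Change in total output: 31.25 − 62.5 = −31.25.

Total output falls by 31.25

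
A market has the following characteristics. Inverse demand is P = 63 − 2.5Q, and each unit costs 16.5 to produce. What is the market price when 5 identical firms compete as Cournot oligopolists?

P = 24.25

Cournot with 5 identical firms: the symmetric best-response condition is 63 − 15q = 16.5. Each firm produces q = 3.1, total output Q = 15.5, price P = 24.25.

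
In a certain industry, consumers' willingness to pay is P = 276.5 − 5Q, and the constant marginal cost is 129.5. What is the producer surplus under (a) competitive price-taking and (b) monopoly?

Competitive firms price at marginal cost: P = 129.5, giving Q = 29.4.
PS = (129.5 − 129.5)·29.4 = 0.
The monopolist equates marginal revenue to marginal cost: 276.5 − 10Q = 129.5, so Q = 14.7. From demand, P = 203.
PS = (203 − 129.5)·14.7 = 1080.45.

Competition: PS = 0; Monopoly: PS = 1080.45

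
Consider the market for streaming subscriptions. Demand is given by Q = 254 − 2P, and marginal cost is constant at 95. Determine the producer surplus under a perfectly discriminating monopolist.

PS = 1024

Inverting demand: P = 127 − 0.5Q.
Under first-degree price discrimination the firm charges each unit its demand price and produces up to where P = MC, i.e. Q = 64. Consumer surplus is zero; producer surplus equals total surplus.
PS = ½·(127 − 95)·64 = 1024.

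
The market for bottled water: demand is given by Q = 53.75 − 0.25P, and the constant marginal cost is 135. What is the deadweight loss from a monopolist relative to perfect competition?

Inverting demand: P = 215 − 4Q.
Perfect competition: P = MC = 135, so 215 − 4Q = 135 and Q = 20.
The monopolist equates marginal revenue to marginal cost: 215 − 8Q = 135, so Q = 10. From demand, P = 175.
DWL is the triangle between Q = 10 and Q = 20: ½·(20 − 10)·(175 − 135) = 200.

DWL = 200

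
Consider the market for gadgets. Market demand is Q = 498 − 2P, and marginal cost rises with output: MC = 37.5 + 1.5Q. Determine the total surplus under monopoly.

TS = 10735.74

Inverting demand: P = 249 − 0.5Q.
The monopolist equates marginal revenue to marginal cost: 249 − Q = 37.5 + 1.5Q, so Q = 84.6. From demand, P = 206.7.
CS = ½·(249 − 206.7)·84.6 = 1789.29; PS = (206.7·84.6 − 37.5·84.6 − ½·1.5·84.6²) = 8946.45; TS = 10735.74.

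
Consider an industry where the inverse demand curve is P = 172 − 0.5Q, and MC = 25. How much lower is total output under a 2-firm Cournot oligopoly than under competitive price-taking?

Q falls by 98

Perfect competition: P = MC = 25, so 172 − 0.5Q = 25 and Q = 294.
In a 2-firm Cournot equilibrium, symmetry and the first-order condition give q = (172 − 25)/(1.5) = 98. So Q = 196 and P = 74.
Change in total output: 196 − 294 = −98.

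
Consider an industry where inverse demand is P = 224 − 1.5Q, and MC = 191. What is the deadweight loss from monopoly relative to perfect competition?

DWL = 90.75

Under competition P = MC = 191, so Q = (224 − 191)/1.5 = 22.
Monopoly sets MR = MC: 224 − 3Q = 191 ⇒ Q = 11, P = 224 − 1.5·11 = 207.5.
DWL is the triangle between Q = 11 and Q = 22: ½·(22 − 11)·(207.5 − 191) = 90.75.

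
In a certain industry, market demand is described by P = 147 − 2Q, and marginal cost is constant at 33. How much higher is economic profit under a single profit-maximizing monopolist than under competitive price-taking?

Under competition P = MC = 33, so Q = (147 − 33)/2 = 57.
Profit = (33 − 33)·57 = 0.
Monopoly sets MR = MC: 147 − 4Q = 33 ⇒ Q = 28.5, P = 147 − 2·28.5 = 90.
Profit = (90 − 33)·28.5 = 1624.5.
Change in economic profit: 1624.5 − 0 = 1624.5.

π rises by 1624.5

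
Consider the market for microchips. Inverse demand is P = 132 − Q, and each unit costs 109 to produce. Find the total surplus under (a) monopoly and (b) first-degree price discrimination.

Monopoly: TS = 198.375; Perfect PD: TS = 264.5

A monopolist chooses Q where MR = MC. MR = 132 − 2Q; setting this equal to 109 gives Q = 11.5 and P = 120.5.
CS = ½·(132 − 120.5)·11.5 = 66.125; PS = (120.5 − 109)·11.5 = 132.25; TS = 198.375.
Under first-degree price discrimination the firm charges each unit its demand price and produces up to where P = MC, i.e. Q = 23. Consumer surplus is zero; producer surplus equals total surplus.
TS = 264.5 (equal to competitive TS).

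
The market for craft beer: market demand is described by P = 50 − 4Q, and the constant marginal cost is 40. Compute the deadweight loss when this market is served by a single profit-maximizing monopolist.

Perfect competition: P = MC = 40, so 50 − 4Q = 40 and Q = 2.5.
Monopoly sets MR = MC: 50 − 8Q = 40 ⇒ Q = 1.25, P = 50 − 4·1.25 = 45.
DWL is the triangle between Q = 1.25 and Q = 2.5: ½·(2.5 − 1.25)·(45 − 40) = 3.125.

DWL = 3.125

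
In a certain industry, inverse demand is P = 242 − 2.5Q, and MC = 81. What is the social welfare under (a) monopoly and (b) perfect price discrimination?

Monopoly: TS = 3888.15; Perfect PD: TS = 5184.2

The monopolist equates marginal revenue to marginal cost: 242 − 5Q = 81, so Q = 32.2. From demand, P = 161.5.
CS = ½·(242 − 161.5)·32.2 = 1296.05; PS = (161.5 − 81)·32.2 = 2592.1; TS = 3888.15.
With perfect price discrimination, output is the efficient level Q = 64.4 (where demand meets MC), but every buyer pays their willingness to pay: CS = 0 and PS = total surplus.
TS = 5184.2 (equal to competitive TS).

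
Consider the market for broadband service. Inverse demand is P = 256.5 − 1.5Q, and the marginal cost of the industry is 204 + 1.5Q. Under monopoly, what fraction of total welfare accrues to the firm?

A monopolist chooses Q where MR = MC. MR = 256.5 − 3Q; setting this equal to 204 + 1.5Q gives Q = 35/3 and P = 239.
CS = ½·(256.5 − 239)·35/3 = 1225/12.
PS = P·Q − VC(Q) = 239·35/3 − (204·35/3 + ½·1.5·(35/3)²) = 306.25.
Share captured = PS/TS = 306.25/(1225/3) = 0.75.

PS/TS = 0.75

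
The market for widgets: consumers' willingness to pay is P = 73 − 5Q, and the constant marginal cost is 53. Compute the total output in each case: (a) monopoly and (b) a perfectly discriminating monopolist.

Monopoly: Q = 2; Perfect PD: Q = 4

A monopolist chooses Q where MR = MC. MR = 73 − 10Q; setting this equal to 53 gives Q = 2 and P = 63.
A perfectly discriminating monopolist sells every unit with P(Q) ≥ MC(Q), so output equals the competitive quantity Q = 4. Each buyer pays their reservation price, so CS = 0 and the firm captures all surplus.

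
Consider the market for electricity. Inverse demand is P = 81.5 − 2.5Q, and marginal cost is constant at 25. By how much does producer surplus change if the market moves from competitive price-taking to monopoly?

Competitive firms price at marginal cost: P = 25, giving Q = 22.6.
PS = (25 − 25)·22.6 = 0.
The monopolist equates marginal revenue to marginal cost: 81.5 − 5Q = 25, so Q = 11.3. From demand, P = 53.25.
PS = (53.25 − 25)·11.3 = 319.225.
Change in producer surplus: 319.225 − 0 = 319.225.

PS rises by 319.225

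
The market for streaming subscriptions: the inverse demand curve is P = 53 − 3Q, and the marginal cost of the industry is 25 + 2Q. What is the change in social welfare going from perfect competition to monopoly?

Under competition P = MC: 53 − 3Q = 25 + 2Q ⇒ Q = 5.6, P = 36.2.
CS = ½·(53 − 36.2)·5.6 = 47.04; PS = (36.2·5.6 − 25·5.6 − ½·2·5.6²) = 31.36; TS = 78.4.
Monopoly sets MR = MC: 53 − 6Q = 25 + 2Q ⇒ Q = 3.5, P = 53 − 3·3.5 = 42.5.
CS = ½·(53 − 42.5)·3.5 = 18.375; PS = (42.5·3.5 − 25·3.5 − ½·2·3.5²) = 49; TS = 67.375.
Change in social welfare: 67.375 − 78.4 = −11.025.

Social welfare falls by 11.025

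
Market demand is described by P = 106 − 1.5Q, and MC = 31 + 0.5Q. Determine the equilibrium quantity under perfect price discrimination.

With perfect price discrimination, output is the efficient level Q = 37.5 (where demand meets MC), but every buyer pays their willingness to pay: CS = 0 and PS = total surplus.

Q = 37.5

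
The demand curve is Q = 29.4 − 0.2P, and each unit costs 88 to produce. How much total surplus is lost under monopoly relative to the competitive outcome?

Inverting demand: P = 147 − 5Q.
Under competition P = MC = 88, so Q = (147 − 88)/5 = 11.8.
Monopoly sets MR = MC: 147 − 10Q = 88 ⇒ Q = 5.9, P = 147 − 5·5.9 = 117.5.
DWL is the triangle between Q = 5.9 and Q = 11.8: ½·(11.8 − 5.9)·(117.5 − 88) = 87.025.

DWL = 87.025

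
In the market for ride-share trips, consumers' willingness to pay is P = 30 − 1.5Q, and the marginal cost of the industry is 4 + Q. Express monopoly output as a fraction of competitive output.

The monopolist equates marginal revenue to marginal cost: 30 − 3Q = 4 + Q, so Q = 6.5. From demand, P = 20.25.
Under competition P = MC: 30 − 1.5Q = 4 + Q ⇒ Q = 10.4, P = 14.4.
Ratio Q_m/Q_c = 6.5/10.4 = 0.625.

Q_m/Q_c = 0.625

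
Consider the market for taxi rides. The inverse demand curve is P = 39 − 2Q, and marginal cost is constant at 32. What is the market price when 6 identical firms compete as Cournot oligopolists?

In a 6-firm Cournot equilibrium, symmetry and the first-order condition give q = (39 − 32)/(14) = 0.5. So Q = 3 and P = 33.

P = 33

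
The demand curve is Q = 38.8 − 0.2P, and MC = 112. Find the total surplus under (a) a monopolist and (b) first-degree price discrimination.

Inverting demand: P = 194 − 5Q.
A monopolist chooses Q where MR = MC. MR = 194 − 10Q; setting this equal to 112 gives Q = 8.2 and P = 153.
CS = ½·(194 − 153)·8.2 = 168.1; PS = (153 − 112)·8.2 = 336.2; TS = 504.3.
A perfectly discriminating monopolist sells every unit with P(Q) ≥ MC(Q), so output equals the competitive quantity Q = 16.4. Each buyer pays their reservation price, so CS = 0 and the firm captures all surplus.
TS = 672.4 (equal to competitive TS).

Monopoly: TS = 504.3; Perfect PD: TS = 672.4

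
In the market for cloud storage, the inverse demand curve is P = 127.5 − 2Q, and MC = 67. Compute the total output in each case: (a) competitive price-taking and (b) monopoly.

Competitive firms price at marginal cost: P = 67, giving Q = 30.25.
Monopoly sets MR = MC: 127.5 − 4Q = 67 ⇒ Q = 15.125, P = 127.5 − 2·15.125 = 97.25.

Competition: Q = 30.25; Monopoly: Q = 15.125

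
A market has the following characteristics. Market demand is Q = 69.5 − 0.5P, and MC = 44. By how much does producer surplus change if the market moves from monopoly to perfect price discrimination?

Inverting demand: P = 139 − 2Q.
Monopoly sets MR = MC: 139 − 4Q = 44 ⇒ Q = 23.75, P = 139 − 2·23.75 = 91.5.
PS = (91.5 − 44)·23.75 = 1128.125.
Under first-degree price discrimination the firm charges each unit its demand price and produces up to where P = MC, i.e. Q = 47.5. Consumer surplus is zero; producer surplus equals total surplus.
PS = ½·(139 − 44)·47.5 = 2256.25.
Change in producer surplus: 2256.25 − 1128.125 = 1128.125.

Producer surplus rises by 1128.125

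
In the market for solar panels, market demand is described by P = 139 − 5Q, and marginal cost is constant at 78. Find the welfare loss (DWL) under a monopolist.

DWL = 93.025

Perfect competition: P = MC = 78, so 139 − 5Q = 78 and Q = 12.2.
The monopolist equates marginal revenue to marginal cost: 139 − 10Q = 78, so Q = 6.1. From demand, P = 108.5.
DWL is the triangle between Q = 6.1 and Q = 12.2: ½·(12.2 − 6.1)·(108.5 − 78) = 93.025.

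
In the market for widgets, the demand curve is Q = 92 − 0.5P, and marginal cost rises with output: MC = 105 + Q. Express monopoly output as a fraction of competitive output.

Q_m/Q_c = 0.6

Inverting demand: P = 184 − 2Q.
Monopoly sets MR = MC: 184 − 4Q = 105 + Q ⇒ Q = 15.8, P = 184 − 2·15.8 = 152.4.
Under competition P = MC: 184 − 2Q = 105 + Q ⇒ Q = 79/3, P = 394/3.
Ratio Q_m/Q_c = 15.8/(79/3) = 0.6.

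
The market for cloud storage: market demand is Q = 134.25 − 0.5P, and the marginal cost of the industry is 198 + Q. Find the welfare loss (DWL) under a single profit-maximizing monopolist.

DWL = 132.54

Inverting demand: P = 268.5 − 2Q.
Competitive equilibrium sets price equal to marginal cost: 268.5 − 2Q = 198 + Q, so Q = 23.5 and P = 221.5.
A monopolist chooses Q where MR = MC. MR = 268.5 − 4Q; setting this equal to 198 + Q gives Q = 14.1 and P = 240.3.
CS = ½·(268.5 − 221.5)·23.5 = 552.25; PS = (221.5·23.5 − 198·23.5 − ½·1·23.5²) = 276.125; TS = 828.375.
CS = ½·(268.5 − 240.3)·14.1 = 198.81; PS = (240.3·14.1 − 198·14.1 − ½·1·14.1²) = 497.025; TS = 695.835.
DWL = 828.375 − 695.835 = 132.54.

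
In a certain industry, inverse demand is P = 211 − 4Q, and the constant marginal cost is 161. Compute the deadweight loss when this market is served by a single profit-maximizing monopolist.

DWL = 78.125

Perfect competition: P = MC = 161, so 211 − 4Q = 161 and Q = 12.5.
Monopoly sets MR = MC: 211 − 8Q = 161 ⇒ Q = 6.25, P = 211 − 4·6.25 = 186.
DWL is the triangle between Q = 6.25 and Q = 12.5: ½·(12.5 − 6.25)·(186 − 161) = 78.125.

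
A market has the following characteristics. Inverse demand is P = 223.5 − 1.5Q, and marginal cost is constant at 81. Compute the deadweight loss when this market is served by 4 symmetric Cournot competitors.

DWL = 270.75

Competitive firms price at marginal cost: P = 81, giving Q = 95.
Cournot with 4 identical firms: the symmetric best-response condition is 223.5 − 7.5q = 81. Each firm produces q = 19, total output Q = 76, price P = 109.5.
DWL is the triangle between Q = 76 and Q = 95: ½·(95 − 76)·(109.5 − 81) = 270.75.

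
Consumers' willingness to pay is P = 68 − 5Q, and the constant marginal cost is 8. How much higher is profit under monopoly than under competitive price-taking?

π rises by 180

Perfect competition: P = MC = 8, so 68 − 5Q = 8 and Q = 12.
Profit = (8 − 8)·12 = 0.
A monopolist chooses Q where MR = MC. MR = 68 − 10Q; setting this equal to 8 gives Q = 6 and P = 38.
Profit = (38 − 8)·6 = 180.
Change in profit: 180 − 0 = 180.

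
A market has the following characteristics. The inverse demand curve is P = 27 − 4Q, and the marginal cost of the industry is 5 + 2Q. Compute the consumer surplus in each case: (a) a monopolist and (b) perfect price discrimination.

The monopolist equates marginal revenue to marginal cost: 27 − 8Q = 5 + 2Q, so Q = 2.2. From demand, P = 18.2.
CS = ½·(27 − 18.2)·2.2 = 9.68.
With perfect price discrimination, output is the efficient level Q = 11/3 (where demand meets MC), but every buyer pays their willingness to pay: CS = 0 and PS = total surplus.
CS = 0.

Monopoly: CS = 9.68; Perfect PD: CS = 0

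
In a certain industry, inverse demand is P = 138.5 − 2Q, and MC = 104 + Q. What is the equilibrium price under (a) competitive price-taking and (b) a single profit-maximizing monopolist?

Competition: P = 115.5; Monopoly: P = 124.7

Under competition P = MC: 138.5 − 2Q = 104 + Q ⇒ Q = 11.5, P = 115.5.
A monopolist chooses Q where MR = MC. MR = 138.5 − 4Q; setting this equal to 104 + Q gives Q = 6.9 and P = 124.7.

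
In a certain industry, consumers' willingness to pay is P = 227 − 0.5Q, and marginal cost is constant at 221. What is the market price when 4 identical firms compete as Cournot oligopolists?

P = 222.2

With 4 symmetric Cournot firms, each firm's FOC gives 227 − 2.5q = 221, so q = 2.4, Q = 4·2.4 = 9.6, and P = 222.2.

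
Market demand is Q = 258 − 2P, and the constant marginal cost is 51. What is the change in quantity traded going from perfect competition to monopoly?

Q falls by 78

Inverting demand: P = 129 − 0.5Q.
Under competition P = MC = 51, so Q = (129 − 51)/0.5 = 156.
Monopoly sets MR = MC: 129 − Q = 51 ⇒ Q = 78, P = 129 − 0.5·78 = 90.
Change in quantity traded: 78 − 156 = −78.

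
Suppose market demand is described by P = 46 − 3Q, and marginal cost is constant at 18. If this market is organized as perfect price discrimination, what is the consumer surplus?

CS = 0

Under first-degree price discrimination the firm charges each unit its demand price and produces up to where P = MC, i.e. Q = 28/3. Consumer surplus is zero; producer surplus equals total surplus.
CS = 0.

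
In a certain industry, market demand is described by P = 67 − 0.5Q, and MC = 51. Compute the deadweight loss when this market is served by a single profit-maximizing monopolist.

Perfect competition: P = MC = 51, so 67 − 0.5Q = 51 and Q = 32.
The monopolist equates marginal revenue to marginal cost: 67 − Q = 51, so Q = 16. From demand, P = 59.
DWL is the triangle between Q = 16 and Q = 32: ½·(32 − 16)·(59 − 51) = 64.

DWL = 64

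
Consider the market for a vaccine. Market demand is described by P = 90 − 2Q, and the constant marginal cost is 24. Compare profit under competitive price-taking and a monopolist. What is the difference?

Competitive firms price at marginal cost: P = 24, giving Q = 33.
Profit = (24 − 24)·33 = 0.
Monopoly sets MR = MC: 90 − 4Q = 24 ⇒ Q = 16.5, P = 90 − 2·16.5 = 57.
Profit = (57 − 24)·16.5 = 544.5.
Change in profit: 544.5 − 0 = 544.5.

Profit rises by 544.5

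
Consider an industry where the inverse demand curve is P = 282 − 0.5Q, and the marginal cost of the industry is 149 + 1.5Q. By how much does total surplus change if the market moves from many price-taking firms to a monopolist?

Under competition P = MC: 282 − 0.5Q = 149 + 1.5Q ⇒ Q = 66.5, P = 248.75.
CS = ½·(282 − 248.75)·66.5 = 17689/16; PS = (248.75·66.5 − 149·66.5 − ½·1.5·66.5²) = 53067/16; TS = 4422.25.
A monopolist chooses Q where MR = MC. MR = 282 − Q; setting this equal to 149 + 1.5Q gives Q = 53.2 and P = 255.4.
CS = ½·(282 − 255.4)·53.2 = 707.56; PS = (255.4·53.2 − 149·53.2 − ½·1.5·53.2²) = 3537.8; TS = 4245.36.
Change in total surplus: 4245.36 − 4422.25 = −176.89.

Total surplus falls by 176.89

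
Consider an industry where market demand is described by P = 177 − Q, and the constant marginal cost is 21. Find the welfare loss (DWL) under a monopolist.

DWL = 3042

Under competition P = MC = 21, so Q = (177 − 21)/1 = 156.
The monopolist equates marginal revenue to marginal cost: 177 − 2Q = 21, so Q = 78. From demand, P = 99.
DWL is the triangle between Q = 78 and Q = 156: ½·(156 − 78)·(99 − 21) = 3042.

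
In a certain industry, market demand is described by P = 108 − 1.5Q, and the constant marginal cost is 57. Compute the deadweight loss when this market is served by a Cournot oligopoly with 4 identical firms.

DWL = 34.68

Under competition P = MC = 57, so Q = (108 − 57)/1.5 = 34.
In a 4-firm Cournot equilibrium, symmetry and the first-order condition give q = (108 − 57)/(7.5) = 6.8. So Q = 27.2 and P = 67.2.
DWL is the triangle between Q = 27.2 and Q = 34: ½·(34 − 27.2)·(67.2 − 57) = 34.68.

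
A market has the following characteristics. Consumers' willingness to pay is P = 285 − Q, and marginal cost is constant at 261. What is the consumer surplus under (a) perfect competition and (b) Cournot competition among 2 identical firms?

Competition: CS = 288; Cournot: CS = 128

Competitive firms price at marginal cost: P = 261, giving Q = 24.
CS = ½·(285 − 261)·24 = 288.
With 2 symmetric Cournot firms, each firm's FOC gives 285 − 3q = 261, so q = 8, Q = 2·8 = 16, and P = 269.
CS = ½·(285 − 269)·16 = 128.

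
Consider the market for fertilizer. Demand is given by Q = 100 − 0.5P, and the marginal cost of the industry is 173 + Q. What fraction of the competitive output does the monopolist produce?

Inverting demand: P = 200 − 2Q.
The monopolist equates marginal revenue to marginal cost: 200 − 4Q = 173 + Q, so Q = 5.4. From demand, P = 189.2.
Under competition P = MC: 200 − 2Q = 173 + Q ⇒ Q = 9, P = 182.
Ratio Q_m/Q_c = 5.4/9 = 0.6.

Q_m/Q_c = 0.6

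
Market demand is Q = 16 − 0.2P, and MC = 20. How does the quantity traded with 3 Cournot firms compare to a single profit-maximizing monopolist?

Cournot: Q = 9; Monopoly: Q = 6

Inverting demand: P = 80 − 5Q.
Cournot with 3 identical firms: the symmetric best-response condition is 80 − 20q = 20. Each firm produces q = 3, total output Q = 9, price P = 35.
A monopolist chooses Q where MR = MC. MR = 80 − 10Q; setting this equal to 20 gives Q = 6 and P = 50.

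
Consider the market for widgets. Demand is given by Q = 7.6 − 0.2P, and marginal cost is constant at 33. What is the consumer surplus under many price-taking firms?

Inverting demand: P = 38 − 5Q.
Perfect competition: P = MC = 33, so 38 − 5Q = 33 and Q = 1.
CS = ½·(38 − 33)·1 = 2.5.

CS = 2.5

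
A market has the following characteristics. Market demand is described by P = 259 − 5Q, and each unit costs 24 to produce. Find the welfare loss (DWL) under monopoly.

DWL = 1380.625

Perfect competition: P = MC = 24, so 259 − 5Q = 24 and Q = 47.
A monopolist chooses Q where MR = MC. MR = 259 − 10Q; setting this equal to 24 gives Q = 23.5 and P = 141.5.
DWL is the triangle between Q = 23.5 and Q = 47: ½·(47 − 23.5)·(141.5 − 24) = 1380.625.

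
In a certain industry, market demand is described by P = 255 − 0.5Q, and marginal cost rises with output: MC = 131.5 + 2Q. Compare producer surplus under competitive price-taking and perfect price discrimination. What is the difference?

Competitive equilibrium sets price equal to marginal cost: 255 − 0.5Q = 131.5 + 2Q, so Q = 49.4 and P = 230.3.
PS = P·Q − VC(Q) = 230.3·49.4 − (131.5·49.4 + ½·2·49.4²) = 2440.36.
Under first-degree price discrimination the firm charges each unit its demand price and produces up to where P = MC, i.e. Q = 49.4. Consumer surplus is zero; producer surplus equals total surplus.
PS = ½·(255 − 131.5)·49.4 = 3050.45.
Change in producer surplus: 3050.45 − 2440.36 = 610.09.

Producer surplus rises by 610.09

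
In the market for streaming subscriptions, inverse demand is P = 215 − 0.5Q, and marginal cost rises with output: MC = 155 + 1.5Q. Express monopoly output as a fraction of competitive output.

Q_m/Q_c = 0.8

The monopolist equates marginal revenue to marginal cost: 215 − Q = 155 + 1.5Q, so Q = 24. From demand, P = 203.
Competitive equilibrium sets price equal to marginal cost: 215 − 0.5Q = 155 + 1.5Q, so Q = 30 and P = 200.
Ratio Q_m/Q_c = 24/30 = 0.8.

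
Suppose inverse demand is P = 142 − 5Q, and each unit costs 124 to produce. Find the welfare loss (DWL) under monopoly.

Under competition P = MC = 124, so Q = (142 − 124)/5 = 3.6.
A monopolist chooses Q where MR = MC. MR = 142 − 10Q; setting this equal to 124 gives Q = 1.8 and P = 133.
DWL is the triangle between Q = 1.8 and Q = 3.6: ½·(3.6 − 1.8)·(133 − 124) = 8.1.

DWL = 8.1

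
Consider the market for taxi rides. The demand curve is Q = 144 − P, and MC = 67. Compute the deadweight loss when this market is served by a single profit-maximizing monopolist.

DWL = 741.125

Inverting demand: P = 144 − Q.
Perfect competition: P = MC = 67, so 144 − Q = 67 and Q = 77.
Monopoly sets MR = MC: 144 − 2Q = 67 ⇒ Q = 38.5, P = 144 − 38.5 = 105.5.
DWL is the triangle between Q = 38.5 and Q = 77: ½·(77 − 38.5)·(105.5 − 67) = 741.125.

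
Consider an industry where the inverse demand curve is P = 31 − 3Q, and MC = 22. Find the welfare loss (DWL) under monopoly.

DWL = 3.375

Perfect competition: P = MC = 22, so 31 − 3Q = 22 and Q = 3.
A monopolist chooses Q where MR = MC. MR = 31 − 6Q; setting this equal to 22 gives Q = 1.5 and P = 26.5.
DWL is the triangle between Q = 1.5 and Q = 3: ½·(3 − 1.5)·(26.5 − 22) = 3.375.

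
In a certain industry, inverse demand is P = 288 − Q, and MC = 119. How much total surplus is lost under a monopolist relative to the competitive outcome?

DWL = 3570.125

Perfect competition: P = MC = 119, so 288 − Q = 119 and Q = 169.
The monopolist equates marginal revenue to marginal cost: 288 − 2Q = 119, so Q = 84.5. From demand, P = 203.5.
DWL is the triangle between Q = 84.5 and Q = 169: ½·(169 − 84.5)·(203.5 − 119) = 3570.125.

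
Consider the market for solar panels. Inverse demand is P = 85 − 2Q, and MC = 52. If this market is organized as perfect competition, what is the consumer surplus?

Competitive firms price at marginal cost: P = 52, giving Q = 16.5.
CS = ½·(85 − 52)·16.5 = 272.25.

CS = 272.25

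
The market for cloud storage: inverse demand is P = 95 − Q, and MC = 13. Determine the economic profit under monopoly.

The monopolist equates marginal revenue to marginal cost: 95 − 2Q = 13, so Q = 41. From demand, P = 54.
Profit = (54 − 13)·41 = 1681.

Profit = 1681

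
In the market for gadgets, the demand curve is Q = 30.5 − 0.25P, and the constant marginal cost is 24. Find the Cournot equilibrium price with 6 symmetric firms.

Inverting demand: P = 122 − 4Q.
With 6 symmetric Cournot firms, each firm's FOC gives 122 − 28q = 24, so q = 3.5, Q = 6·3.5 = 21, and P = 38.

P = 38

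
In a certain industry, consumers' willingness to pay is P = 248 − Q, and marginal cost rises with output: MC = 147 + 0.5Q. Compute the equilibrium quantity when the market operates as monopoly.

Q = 40.4

The monopolist equates marginal revenue to marginal cost: 248 − 2Q = 147 + 0.5Q, so Q = 40.4. From demand, P = 207.6.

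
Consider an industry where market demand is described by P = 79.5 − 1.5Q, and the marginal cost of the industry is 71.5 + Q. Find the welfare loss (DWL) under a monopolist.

DWL = 1.8

Under competition P = MC: 79.5 − 1.5Q = 71.5 + Q ⇒ Q = 3.2, P = 74.7.
A monopolist chooses Q where MR = MC. MR = 79.5 − 3Q; setting this equal to 71.5 + Q gives Q = 2 and P = 76.5.
CS = ½·(79.5 − 74.7)·3.2 = 7.68; PS = (74.7·3.2 − 71.5·3.2 − ½·1·3.2²) = 5.12; TS = 12.8.
CS = ½·(79.5 − 76.5)·2 = 3; PS = (76.5·2 − 71.5·2 − ½·1·2²) = 8; TS = 11.
DWL = 12.8 − 11 = 1.8.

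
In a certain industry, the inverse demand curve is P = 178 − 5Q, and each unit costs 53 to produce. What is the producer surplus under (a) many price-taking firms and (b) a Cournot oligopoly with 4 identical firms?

Competition: PS = 0; Cournot: PS = 500

Competitive firms price at marginal cost: P = 53, giving Q = 25.
PS = (53 − 53)·25 = 0.
In a 4-firm Cournot equilibrium, symmetry and the first-order condition give q = (178 − 53)/(25) = 5. So Q = 20 and P = 78.
PS = (78 − 53)·20 = 500.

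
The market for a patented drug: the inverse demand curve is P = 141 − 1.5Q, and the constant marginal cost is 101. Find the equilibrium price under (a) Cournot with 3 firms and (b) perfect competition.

Cournot with 3 identical firms: the symmetric best-response condition is 141 − 6q = 101. Each firm produces q = 20/3, total output Q = 20, price P = 111.
Competitive firms price at marginal cost: P = 101, giving Q = 80/3.

Cournot: P = 111; Competition: P = 101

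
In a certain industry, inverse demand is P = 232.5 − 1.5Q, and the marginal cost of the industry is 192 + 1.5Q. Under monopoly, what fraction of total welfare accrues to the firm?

PS/TS = 0.75

The monopolist equates marginal revenue to marginal cost: 232.5 − 3Q = 192 + 1.5Q, so Q = 9. From demand, P = 219.
CS = ½·(232.5 − 219)·9 = 60.75.
PS = P·Q − VC(Q) = 219·9 − (192·9 + ½·1.5·9²) = 182.25.
Share captured = PS/TS = 182.25/243 = 0.75.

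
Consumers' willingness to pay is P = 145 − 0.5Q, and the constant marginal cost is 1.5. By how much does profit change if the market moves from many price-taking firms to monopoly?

π rises by 10296.125

Under competition P = MC = 1.5, so Q = (145 − 1.5)/0.5 = 287.
Profit = (1.5 − 1.5)·287 = 0.
A monopolist chooses Q where MR = MC. MR = 145 − Q; setting this equal to 1.5 gives Q = 143.5 and P = 73.25.
Profit = (73.25 − 1.5)·143.5 = 10296.125.
Change in profit: 10296.125 − 0 = 10296.125.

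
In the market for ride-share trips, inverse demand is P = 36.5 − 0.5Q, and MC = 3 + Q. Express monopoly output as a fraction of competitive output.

Q_m/Q_c = 0.75

A monopolist chooses Q where MR = MC. MR = 36.5 − Q; setting this equal to 3 + Q gives Q = 16.75 and P = 28.125.
Under competition P = MC: 36.5 − 0.5Q = 3 + Q ⇒ Q = 67/3, P = 76/3.
Ratio Q_m/Q_c = 16.75/(67/3) = 0.75.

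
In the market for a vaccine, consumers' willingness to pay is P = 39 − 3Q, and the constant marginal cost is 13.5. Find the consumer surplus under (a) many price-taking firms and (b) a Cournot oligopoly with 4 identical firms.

Competition: CS = 108.375; Cournot: CS = 69.36

Competitive firms price at marginal cost: P = 13.5, giving Q = 8.5.
CS = ½·(39 − 13.5)·8.5 = 108.375.
Cournot with 4 identical firms: the symmetric best-response condition is 39 − 15q = 13.5. Each firm produces q = 1.7, total output Q = 6.8, price P = 18.6.
CS = ½·(39 − 18.6)·6.8 = 69.36.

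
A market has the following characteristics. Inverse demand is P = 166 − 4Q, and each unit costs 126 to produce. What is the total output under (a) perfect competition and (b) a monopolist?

Perfect competition: P = MC = 126, so 166 − 4Q = 126 and Q = 10.
The monopolist equates marginal revenue to marginal cost: 166 − 8Q = 126, so Q = 5. From demand, P = 146.

Competition: Q = 10; Monopoly: Q = 5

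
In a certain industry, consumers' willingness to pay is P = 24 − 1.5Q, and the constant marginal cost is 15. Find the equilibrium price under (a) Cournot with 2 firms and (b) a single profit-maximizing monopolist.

Cournot: P = 18; Monopoly: P = 19.5

With 2 symmetric Cournot firms, each firm's FOC gives 24 − 4.5q = 15, so q = 2, Q = 2·2 = 4, and P = 18.
The monopolist equates marginal revenue to marginal cost: 24 − 3Q = 15, so Q = 3. From demand, P = 19.5.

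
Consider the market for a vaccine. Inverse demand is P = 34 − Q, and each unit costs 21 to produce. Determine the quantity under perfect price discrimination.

A perfectly discriminating monopolist sells every unit with P(Q) ≥ MC(Q), so output equals the competitive quantity Q = 13. Each buyer pays their reservation price, so CS = 0 and the firm captures all surplus.

Q = 13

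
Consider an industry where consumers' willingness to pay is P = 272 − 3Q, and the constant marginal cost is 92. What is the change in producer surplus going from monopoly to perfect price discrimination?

The monopolist equates marginal revenue to marginal cost: 272 − 6Q = 92, so Q = 30. From demand, P = 182.
PS = (182 − 92)·30 = 2700.
With perfect price discrimination, output is the efficient level Q = 60 (where demand meets MC), but every buyer pays their willingness to pay: CS = 0 and PS = total surplus.
PS = ½·(272 − 92)·60 = 5400.
Change in producer surplus: 5400 − 2700 = 2700.

Producer surplus rises by 2700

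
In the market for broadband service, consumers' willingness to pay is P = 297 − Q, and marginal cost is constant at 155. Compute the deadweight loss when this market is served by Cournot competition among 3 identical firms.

Perfect competition: P = MC = 155, so 297 − Q = 155 and Q = 142.
With 3 symmetric Cournot firms, each firm's FOC gives 297 − 4q = 155, so q = 35.5, Q = 3·35.5 = 106.5, and P = 190.5.
DWL is the triangle between Q = 106.5 and Q = 142: ½·(142 − 106.5)·(190.5 − 155) = 630.125.

DWL = 630.125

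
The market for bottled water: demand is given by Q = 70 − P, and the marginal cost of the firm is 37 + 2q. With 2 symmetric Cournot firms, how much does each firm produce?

q_i = 6.6

Inverting demand: P = 70 − Q.
In a 2-firm Cournot equilibrium, symmetry and the first-order condition give q = (70 − 37)/(5) = 6.6. So Q = 13.2 and P = 56.8.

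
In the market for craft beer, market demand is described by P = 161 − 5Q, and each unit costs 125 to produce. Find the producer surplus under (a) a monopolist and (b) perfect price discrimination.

Monopoly: PS = 64.8; Perfect PD: PS = 129.6

The monopolist equates marginal revenue to marginal cost: 161 − 10Q = 125, so Q = 3.6. From demand, P = 143.
PS = (143 − 125)·3.6 = 64.8.
Under first-degree price discrimination the firm charges each unit its demand price and produces up to where P = MC, i.e. Q = 7.2. Consumer surplus is zero; producer surplus equals total surplus.
PS = ½·(161 − 125)·7.2 = 129.6.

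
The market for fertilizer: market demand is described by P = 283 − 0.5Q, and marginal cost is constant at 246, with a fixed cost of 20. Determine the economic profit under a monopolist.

The monopolist equates marginal revenue to marginal cost: 283 − Q = 246, so Q = 37. From demand, P = 264.5.
Profit = (264.5 − 246)·37 − 20 = 664.5.

Profit = 664.5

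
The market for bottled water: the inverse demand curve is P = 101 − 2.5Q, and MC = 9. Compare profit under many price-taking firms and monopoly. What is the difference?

π rises by 846.4

Under competition P = MC = 9, so Q = (101 − 9)/2.5 = 36.8.
Profit = (9 − 9)·36.8 = 0.
A monopolist chooses Q where MR = MC. MR = 101 − 5Q; setting this equal to 9 gives Q = 18.4 and P = 55.
Profit = (55 − 9)·18.4 = 846.4.
Change in profit: 846.4 − 0 = 846.4.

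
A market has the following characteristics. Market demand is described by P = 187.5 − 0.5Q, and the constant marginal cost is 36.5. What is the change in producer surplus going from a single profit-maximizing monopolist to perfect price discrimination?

PS rises by 11400.5

Monopoly sets MR = MC: 187.5 − Q = 36.5 ⇒ Q = 151, P = 187.5 − 0.5·151 = 112.
PS = (112 − 36.5)·151 = 11400.5.
Under first-degree price discrimination the firm charges each unit its demand price and produces up to where P = MC, i.e. Q = 302. Consumer surplus is zero; producer surplus equals total surplus.
PS = ½·(187.5 − 36.5)·302 = 22801.
Change in producer surplus: 22801 − 11400.5 = 11400.5.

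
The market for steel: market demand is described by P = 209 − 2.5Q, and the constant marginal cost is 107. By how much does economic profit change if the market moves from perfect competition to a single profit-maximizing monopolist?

Under competition P = MC = 107, so Q = (209 − 107)/2.5 = 40.8.
Profit = (107 − 107)·40.8 = 0.
A monopolist chooses Q where MR = MC. MR = 209 − 5Q; setting this equal to 107 gives Q = 20.4 and P = 158.
Profit = (158 − 107)·20.4 = 1040.4.
Change in economic profit: 1040.4 − 0 = 1040.4.

π rises by 1040.4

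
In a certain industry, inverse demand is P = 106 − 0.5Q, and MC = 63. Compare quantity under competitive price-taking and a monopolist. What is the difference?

Quantity falls by 43

Under competition P = MC = 63, so Q = (106 − 63)/0.5 = 86.
Monopoly sets MR = MC: 106 − Q = 63 ⇒ Q = 43, P = 106 − 0.5·43 = 84.5.
Change in quantity: 43 − 86 = −43.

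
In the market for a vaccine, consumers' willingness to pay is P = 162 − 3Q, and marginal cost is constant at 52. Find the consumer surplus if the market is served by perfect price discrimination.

CS = 0

A perfectly discriminating monopolist sells every unit with P(Q) ≥ MC(Q), so output equals the competitive quantity Q = 110/3. Each buyer pays their reservation price, so CS = 0 and the firm captures all surplus.
CS = 0.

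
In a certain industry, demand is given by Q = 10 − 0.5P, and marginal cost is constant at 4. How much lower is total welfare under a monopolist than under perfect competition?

Inverting demand: P = 20 − 2Q.
Perfect competition: P = MC = 4, so 20 − 2Q = 4 and Q = 8.
CS = ½·(20 − 4)·8 = 64; PS = (4 − 4)·8 = 0; TS = 64.
Monopoly sets MR = MC: 20 − 4Q = 4 ⇒ Q = 4, P = 20 − 2·4 = 12.
CS = ½·(20 − 12)·4 = 16; PS = (12 − 4)·4 = 32; TS = 48.
Change in total welfare: 48 − 64 = −16.

TS falls by 16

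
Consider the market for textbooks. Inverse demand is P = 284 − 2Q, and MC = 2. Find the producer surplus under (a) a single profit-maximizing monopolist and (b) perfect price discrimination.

A monopolist chooses Q where MR = MC. MR = 284 − 4Q; setting this equal to 2 gives Q = 70.5 and P = 143.
PS = (143 − 2)·70.5 = 9940.5.
With perfect price discrimination, output is the efficient level Q = 141 (where demand meets MC), but every buyer pays their willingness to pay: CS = 0 and PS = total surplus.
PS = ½·(284 − 2)·141 = 19881.

Monopoly: PS = 9940.5; Perfect PD: PS = 19881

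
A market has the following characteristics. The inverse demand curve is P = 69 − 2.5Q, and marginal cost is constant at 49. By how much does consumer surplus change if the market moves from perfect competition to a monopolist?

CS falls by 60

Competitive firms price at marginal cost: P = 49, giving Q = 8.
CS = ½·(69 − 49)·8 = 80.
The monopolist equates marginal revenue to marginal cost: 69 − 5Q = 49, so Q = 4. From demand, P = 59.
CS = ½·(69 − 59)·4 = 20.
Change in consumer surplus: 20 − 80 = −60.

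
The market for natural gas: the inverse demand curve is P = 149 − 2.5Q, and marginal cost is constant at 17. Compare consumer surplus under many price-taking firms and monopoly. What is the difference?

Competitive firms price at marginal cost: P = 17, giving Q = 52.8.
CS = ½·(149 − 17)·52.8 = 3484.8.
Monopoly sets MR = MC: 149 − 5Q = 17 ⇒ Q = 26.4, P = 149 − 2.5·26.4 = 83.
CS = ½·(149 − 83)·26.4 = 871.2.
Change in consumer surplus: 871.2 − 3484.8 = −2613.6.

Consumer surplus falls by 2613.6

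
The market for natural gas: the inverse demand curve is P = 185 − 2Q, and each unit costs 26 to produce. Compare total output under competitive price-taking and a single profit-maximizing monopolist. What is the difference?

Under competition P = MC = 26, so Q = (185 − 26)/2 = 79.5.
The monopolist equates marginal revenue to marginal cost: 185 − 4Q = 26, so Q = 39.75. From demand, P = 105.5.
Change in total output: 39.75 − 79.5 = −39.75.

Q falls by 39.75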